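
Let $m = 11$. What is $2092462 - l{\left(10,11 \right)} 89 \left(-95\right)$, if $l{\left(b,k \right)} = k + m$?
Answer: $2278472$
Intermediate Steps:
$l{\left(b,k \right)} = 11 + k$ ($l{\left(b,k \right)} = k + 11 = 11 + k$)
$2092462 - l{\left(10,11 \right)} 89 \left(-95\right) = 2092462 - \left(11 + 11\right) 89 \left(-95\right) = 2092462 - 22 \cdot 89 \left(-95\right) = 2092462 - 1958 \left(-95\right) = 2092462 - -186010 = 2092462 + 186010 = 2278472$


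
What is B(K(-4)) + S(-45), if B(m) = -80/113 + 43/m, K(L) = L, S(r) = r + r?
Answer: -45859/452 ≈ -101.46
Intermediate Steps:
S(r) = 2*r
B(m) = -80/113 + 43/m (B(m) = -80*1/113 + 43/m = -80/113 + 43/m)
B(K(-4)) + S(-45) = (-80/113 + 43/(-4)) + 2*(-45) = (-80/113 + 43*(-¼)) - 90 = (-80/113 - 43/4) - 90 = -5179/452 - 90 = -45859/452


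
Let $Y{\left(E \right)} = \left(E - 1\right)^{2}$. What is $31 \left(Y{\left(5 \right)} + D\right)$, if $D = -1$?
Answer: $465$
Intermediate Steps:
$Y{\left(E \right)} = \left(-1 + E\right)^{2}$
$31 \left(Y{\left(5 \right)} + D\right) = 31 \left(\left(-1 + 5\right)^{2} - 1\right) = 31 \left(4^{2} - 1\right) = 31 \left(16 - 1\right) = 31 \cdot 15 = 465$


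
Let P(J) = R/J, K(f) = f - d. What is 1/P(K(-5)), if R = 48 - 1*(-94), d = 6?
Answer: -11/142 ≈ -0.077465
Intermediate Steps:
K(f) = -6 + f (K(f) = f - 1*6 = f - 6 = -6 + f)
R = 142 (R = 48 + 94 = 142)
P(J) = 142/J
1/P(K(-5)) = 1/(142/(-6 - 5)) = 1/(142/(-11)) = 1/(142*(-1/11)) = 1/(-142/11) = -11/142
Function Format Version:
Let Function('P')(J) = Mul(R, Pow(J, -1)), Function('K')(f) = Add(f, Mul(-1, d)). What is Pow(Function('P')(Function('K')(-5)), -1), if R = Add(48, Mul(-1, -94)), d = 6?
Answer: Rational(-11, 142) ≈ -0.077465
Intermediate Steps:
Function('K')(f) = Add(-6, f) (Function('K')(f) = Add(f, Mul(-1, 6)) = Add(f, -6) = Add(-6, f))
R = 142 (R = Add(48, 94) = 142)
Function('P')(J) = Mul(142, Pow(J, -1))
Pow(Function('P')(Function('K')(-5)), -1) = Pow(Mul(142, Pow(Add(-6, -5), -1)), -1) = Pow(Mul(142, Pow(-11, -1)), -1) = Pow(Mul(142, Rational(-1, 11)), -1) = Pow(Rational(-142, 11), -1) = Rational(-11, 142)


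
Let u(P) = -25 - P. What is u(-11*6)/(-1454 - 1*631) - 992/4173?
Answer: -746471/2900235 ≈ -0.25738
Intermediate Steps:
u(-11*6)/(-1454 - 1*631) - 992/4173 = (-25 - (-11)*6)/(-1454 - 1*631) - 992/4173 = (-25 - 1*(-66))/(-1454 - 631) - 992*1/4173 = (-25 + 66)/(-2085) - 992/4173 = 41*(-1/2085) - 992/4173 = -41/2085 - 992/4173 = -746471/2900235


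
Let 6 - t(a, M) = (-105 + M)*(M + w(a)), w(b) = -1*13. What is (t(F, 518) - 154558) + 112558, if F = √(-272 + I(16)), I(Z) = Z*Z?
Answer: -250559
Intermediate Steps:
I(Z) = Z²
w(b) = -13
F = 4*I (F = √(-272 + 16²) = √(-272 + 256) = √(-16) = 4*I ≈ 4.0*I)
t(a, M) = 6 - (-105 + M)*(-13 + M) (t(a, M) = 6 - (-105 + M)*(M - 13) = 6 - (-105 + M)*(-13 + M))
(t(F, 518) - 154558) + 112558 = ((-1359 - 1*518² + 118*518) - 154558) + 112558 = ((-1359 - 1*268324 + 61124) - 154558) + 112558 = ((-1359 - 268324 + 61124) - 154558) + 112558 = (-208559 - 154558) + 112558 = -363117 + 112558 = -250559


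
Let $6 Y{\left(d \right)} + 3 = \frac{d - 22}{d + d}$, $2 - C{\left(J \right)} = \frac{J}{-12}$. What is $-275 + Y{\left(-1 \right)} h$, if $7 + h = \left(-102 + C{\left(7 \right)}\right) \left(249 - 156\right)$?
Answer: $- \frac{214129}{16} \approx -13383.0$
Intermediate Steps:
$C{\left(J \right)} = 2 + \frac{J}{12}$ ($C{\left(J \right)} = 2 - \frac{J}{-12} = 2 - J \left(- \frac{1}{12}\right) = 2 - - \frac{J}{12} = 2 + \frac{J}{12}$)
$Y{\left(d \right)} = - \frac{1}{2} + \frac{-22 + d}{12 d}$ ($Y{\left(d \right)} = - \frac{1}{2} + \frac{\left(d - 22\right) \frac{1}{d + d}}{6} = - \frac{1}{2} + \frac{\left(-22 + d\right) \frac{1}{2 d}}{6} = - \frac{1}{2} + \frac{\frac{1}{2} \frac{1}{d} \left(-22 + d\right)}{6} = - \frac{1}{2} + \frac{-22 + d}{12 d}$)
$h = - \frac{37011}{4}$ ($h = -7 + \left(-102 + \left(2 + \frac{1}{12} \cdot 7\right)\right) \left(249 - 156\right) = -7 + \left(-102 + \left(2 + \frac{7}{12}\right)\right) 93 = -7 + \left(-102 + \frac{31}{12}\right) 93 = -7 - \frac{36983}{4} = - \frac{37011}{4} \approx -9252.8$)
$-275 + Y{\left(-1 \right)} h = -275 + \frac{-22 - -5}{12 \left(-1\right)} \left(- \frac{37011}{4}\right) = -275 + \frac{1}{12} \left(-1\right) \left(-22 + 5\right) \left(- \frac{37011}{4}\right) = -275 + \frac{1}{12} \left(-1\right) \left(-17\right) \left(- \frac{37011}{4}\right) = -275 + \frac{17}{12} \left(- \frac{37011}{4}\right) = -275 - \frac{209729}{16} = - \frac{214129}{16}$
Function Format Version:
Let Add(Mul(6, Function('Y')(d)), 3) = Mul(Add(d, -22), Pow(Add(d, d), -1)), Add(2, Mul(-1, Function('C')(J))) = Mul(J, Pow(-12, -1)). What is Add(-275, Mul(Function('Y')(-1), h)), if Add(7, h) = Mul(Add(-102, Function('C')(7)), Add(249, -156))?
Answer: Rational(-214129, 16) ≈ -13383.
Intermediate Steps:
Function('C')(J) = Add(2, Mul(Rational(1, 12), J)) (Function('C')(J) = Add(2, Mul(-1, Mul(J, Pow(-12, -1)))) = Add(2, Mul(-1, Mul(J, Rational(-1, 12)))) = Add(2, Mul(-1, Mul(Rational(-1, 12), J))) = Add(2, Mul(Rational(1, 12), J)))
Function('Y')(d) = Add(Rational(-1, 2), Mul(Rational(1, 12), Pow(d, -1), Add(-22, d))) (Function('Y')(d) = Add(Rational(-1, 2), Mul(Rational(1, 6), Mul(Add(d, -22), Pow(Add(d, d), -1)))) = Add(Rational(-1, 2), Mul(Rational(1, 6), Mul(Add(-22, d), Pow(Mul(2, d), -1)))) = Add(Rational(-1, 2), Mul(Rational(1, 6), Mul(Add(-22, d), Mul(Rational(1, 2), Pow(d, -1))))) = Add(Rational(-1, 2), Mul(Rational(1, 6), Mul(Rational(1, 2), Pow(d, -1), Add(-22, d)))) = Add(Rational(-1, 2), Mul(Rational(1, 12), Pow(d, -1), Add(-22, d))))
h = Rational(-37011, 4) (h = Add(-7, Mul(Add(-102, Add(2, Mul(Rational(1, 12), 7))), Add(249, -156))) = Add(-7, Mul(Add(-102, Add(2, Rational(7, 12))), 93)) = Add(-7, Mul(Add(-102, Rational(31, 12)), 93)) = Add(-7, Mul(Rational(-1193, 12), 93)) = Add(-7, Rational(-36983, 4)) = Rational(-37011, 4) ≈ -9252.8)
Add(-275, Mul(Function('Y')(-1), h)) = Add(-275, Mul(Mul(Rational(1, 12), Pow(-1, -1), Add(-22, Mul(-5, -1))), Rational(-37011, 4))) = Add(-275, Mul(Mul(Rational(1, 12), -1, Add(-22, 5)), Rational(-37011, 4))) = Add(-275, Mul(Mul(Rational(1, 12), -1, -17), Rational(-37011, 4))) = Add(-275, Mul(Rational(17, 12), Rational(-37011, 4))) = Add(-275, Rational(-209729, 16)) = Rational(-214129, 16)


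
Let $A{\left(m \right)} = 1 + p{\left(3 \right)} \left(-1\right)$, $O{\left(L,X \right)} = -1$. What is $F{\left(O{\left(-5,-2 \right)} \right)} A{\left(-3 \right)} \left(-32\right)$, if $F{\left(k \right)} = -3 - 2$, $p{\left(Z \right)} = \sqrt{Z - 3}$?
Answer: $160$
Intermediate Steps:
$p{\left(Z \right)} = \sqrt{-3 + Z}$
$F{\left(k \right)} = -5$ ($F{\left(k \right)} = -3 - 2 = -5$)
$A{\left(m \right)} = 1$ ($A{\left(m \right)} = 1 + \sqrt{-3 + 3} \left(-1\right) = 1 + \sqrt{0} \left(-1\right) = 1 + 0 \left(-1\right) = 1 + 0 = 1$)
$F{\left(O{\left(-5,-2 \right)} \right)} A{\left(-3 \right)} \left(-32\right) = \left(-5\right) 1 \left(-32\right) = \left(-5\right) \left(-32\right) = 160$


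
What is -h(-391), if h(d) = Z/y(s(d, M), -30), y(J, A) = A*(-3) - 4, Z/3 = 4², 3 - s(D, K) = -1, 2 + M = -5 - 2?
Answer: -24/43 ≈ -0.55814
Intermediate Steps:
M = -9 (M = -2 + (-5 - 2) = -2 - 7 = -9)
s(D, K) = 4 (s(D, K) = 3 - 1*(-1) = 3 + 1 = 4)
Z = 48 (Z = 3*4² = 3*16 = 48)
y(J, A) = -4 - 3*A (y(J, A) = -3*A - 4 = -4 - 3*A)
h(d) = 24/43 (h(d) = 48/(-4 - 3*(-30)) = 48/(-4 + 90) = 48/86 = 48*(1/86) = 24/43)
-h(-391) = -1*24/43 = -24/43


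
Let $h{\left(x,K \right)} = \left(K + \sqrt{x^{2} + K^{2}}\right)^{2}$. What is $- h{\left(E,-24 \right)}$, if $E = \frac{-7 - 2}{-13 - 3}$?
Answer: $- \frac{294993}{256} + 117 \sqrt{97} \approx -4.344 \cdot 10^{-5}$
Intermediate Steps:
$E = \frac{9}{16}$ ($E = - \frac{9}{-16} = \left(-9\right) \left(- \frac{1}{16}\right) = \frac{9}{16} \approx 0.5625$)
$h{\left(x,K \right)} = \left(K + \sqrt{K^{2} + x^{2}}\right)^{2}$
$- h{\left(E,-24 \right)} = - \left(-24 + \sqrt{\left(-24\right)^{2} + \left(\frac{9}{16}\right)^{2}}\right)^{2} = - \left(-24 + \sqrt{576 + \frac{81}{256}}\right)^{2} = - \left(-24 + \sqrt{\frac{147537}{256}}\right)^{2} = - \left(-24 + \frac{39 \sqrt{97}}{16}\right)^{2}$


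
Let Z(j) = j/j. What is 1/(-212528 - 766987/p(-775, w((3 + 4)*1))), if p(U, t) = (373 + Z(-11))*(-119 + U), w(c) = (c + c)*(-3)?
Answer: -334356/71059244981 ≈ -4.7053e-6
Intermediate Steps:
Z(j) = 1
w(c) = -6*c (w(c) = (2*c)*(-3) = -6*c)
p(U, t) = -44506 + 374*U (p(U, t) = (373 + 1)*(-119 + U) = 374*(-119 + U) = -44506 + 374*U)
1/(-212528 - 766987/p(-775, w((3 + 4)*1))) = 1/(-212528 - 766987/(-44506 + 374*(-775))) = 1/(-212528 - 766987/(-44506 - 289850)) = 1/(-212528 - 766987/(-334356)) = 1/(-212528 - 766987*(-1/334356)) = 1/(-212528 + 766987/334356) = 1/(-71059244981/334356) = -334356/71059244981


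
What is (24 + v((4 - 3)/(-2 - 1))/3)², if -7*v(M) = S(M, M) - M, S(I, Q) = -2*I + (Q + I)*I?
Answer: 20475625/35721 ≈ 573.21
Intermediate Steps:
S(I, Q) = -2*I + I*(I + Q) (S(I, Q) = -2*I + (I + Q)*I = -2*I + I*(I + Q))
v(M) = M/7 - M*(-2 + 2*M)/7 (v(M) = -(M*(-2 + M + M) - M)/7 = -(M*(-2 + 2*M) - M)/7 = -(-M + M*(-2 + 2*M))/7 = M/7 - M*(-2 + 2*M)/7)
(24 + v((4 - 3)/(-2 - 1))/3)² = (24 + (((4 - 3)/(-2 - 1))*(3 - 2*(4 - 3)/(-2 - 1))/7)/3)² = (24 + ((1/(-3))*(3 - 2/(-3))/7)/3)² = (24 + ((1*(-⅓))*(3 - 2*(-1)/3)/7)/3)² = (24 + ((⅐)*(-⅓)*(3 - 2*(-⅓)))/3)² = (24 + ((⅐)*(-⅓)*(3 + ⅔))/3)² = (24 + ((⅐)*(-⅓)*(11/3))/3)² = (24 + (⅓)*(-11/63))² = (24 - 11/189)² = (4525/189)² = 20475625/35721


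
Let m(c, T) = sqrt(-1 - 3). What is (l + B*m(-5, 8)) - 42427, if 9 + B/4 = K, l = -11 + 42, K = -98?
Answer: -42396 - 856*I ≈ -42396.0 - 856.0*I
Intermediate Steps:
m(c, T) = 2*I (m(c, T) = sqrt(-4) = 2*I)
l = 31
B = -428 (B = -36 + 4*(-98) = -36 - 392 = -428)
(l + B*m(-5, 8)) - 42427 = (31 - 856*I) - 42427 = -42396 - 856*I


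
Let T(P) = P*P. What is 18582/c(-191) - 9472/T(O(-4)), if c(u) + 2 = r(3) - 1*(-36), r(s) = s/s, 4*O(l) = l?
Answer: -312938/35 ≈ -8941.1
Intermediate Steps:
O(l) = l/4
r(s) = 1
T(P) = P²
c(u) = 35 (c(u) = -2 + (1 - 1*(-36)) = -2 + (1 + 36) = -2 + 37 = 35)
18582/c(-191) - 9472/T(O(-4)) = 18582/35 - 9472/1² = 18582*(1/35) - 9472/((-1)²) = 18582/35 - 9472/1 = 18582/35 - 9472*1 = 18582/35 - 9472 = -312938/35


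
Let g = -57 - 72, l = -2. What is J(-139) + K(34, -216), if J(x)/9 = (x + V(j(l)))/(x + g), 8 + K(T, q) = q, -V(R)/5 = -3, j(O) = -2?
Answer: -14729/67 ≈ -219.84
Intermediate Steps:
V(R) = 15 (V(R) = -5*(-3) = 15)
g = -129
K(T, q) = -8 + q
J(x) = 9*(15 + x)/(-129 + x) (J(x) = 9*((x + 15)/(x - 129)) = 9*((15 + x)/(-129 + x)) = 9*(15 + x)/(-129 + x))
J(-139) + K(34, -216) = 9*(15 - 139)/(-129 - 139) + (-8 - 216) = 9*(-124)/(-268) - 224 = 9*(-1/268)*(-124) - 224 = 279/67 - 224 = -14729/67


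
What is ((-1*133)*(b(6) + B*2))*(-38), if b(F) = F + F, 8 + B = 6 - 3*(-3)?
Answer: 131404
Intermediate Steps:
B = 7 (B = -8 + (6 - 3*(-3)) = -8 + (6 + 9) = -8 + 15 = 7)
b(F) = 2*F
((-1*133)*(b(6) + B*2))*(-38) = ((-1*133)*(2*6 + 7*2))*(-38) = -133*(12 + 14)*(-38) = -133*26*(-38) = -3458*(-38) = 131404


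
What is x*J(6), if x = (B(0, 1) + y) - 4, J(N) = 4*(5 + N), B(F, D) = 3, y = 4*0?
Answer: -44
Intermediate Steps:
y = 0
J(N) = 20 + 4*N
x = -1 (x = (3 + 0) - 4 = 3 - 4 = -1)
x*J(6) = -(20 + 4*6) = -(20 + 24) = -1*44 = -44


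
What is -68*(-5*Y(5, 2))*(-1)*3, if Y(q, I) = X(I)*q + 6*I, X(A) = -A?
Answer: -2040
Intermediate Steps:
Y(q, I) = 6*I - I*q (Y(q, I) = (-I)*q + 6*I = -I*q + 6*I = 6*I - I*q)
-68*(-5*Y(5, 2))*(-1)*3 = -68*(-10*(6 - 1*5))*(-1)*3 = -68*(-10*(6 - 5))*(-1)*3 = -68*(-10)*(-1)*3 = -68*(-5*2)*(-1)*3 = -(-680)*(-1)*3 = -68*10*3 = -680*3 = -2040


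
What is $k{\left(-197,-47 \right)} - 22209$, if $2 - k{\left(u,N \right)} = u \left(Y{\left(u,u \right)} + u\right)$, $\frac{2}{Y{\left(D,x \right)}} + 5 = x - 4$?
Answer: $- \frac{6284845}{103} \approx -61018.0$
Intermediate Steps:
$Y{\left(D,x \right)} = \frac{2}{-9 + x}$ ($Y{\left(D,x \right)} = \frac{2}{-5 + \left(x - 4\right)} = \frac{2}{-5 + \left(-4 + x\right)} = \frac{2}{-9 + x}$)
$k{\left(u,N \right)} = 2 - u \left(u + \frac{2}{-9 + u}\right)$ ($k{\left(u,N \right)} = 2 - u \left(\frac{2}{-9 + u} + u\right) = 2 - u \left(u + \frac{2}{-9 + u}\right)$)
$k{\left(-197,-47 \right)} - 22209 = \frac{-18 - \left(-197\right)^{3} + 9 \left(-197\right)^{2}}{-9 - 197} - 22209 = \frac{-18 - -7645373 + 9 \cdot 38809}{-206} - 22209 = - \frac{-18 + 7645373 + 349281}{206} - 22209 = \left(- \frac{1}{206}\right) 7994636 - 22209 = - \frac{3997318}{103} - 22209 = - \frac{6284845}{103}$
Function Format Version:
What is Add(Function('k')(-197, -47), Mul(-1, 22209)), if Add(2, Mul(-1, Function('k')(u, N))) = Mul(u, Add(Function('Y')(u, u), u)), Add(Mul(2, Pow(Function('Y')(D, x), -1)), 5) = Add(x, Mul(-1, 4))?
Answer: Rational(-6284845, 103) ≈ -61018.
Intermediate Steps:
Function('Y')(D, x) = Mul(2, Pow(Add(-9, x), -1)) (Function('Y')(D, x) = Mul(2, Pow(Add(-5, Add(x, Mul(-1, 4))), -1)) = Mul(2, Pow(Add(-5, Add(x, -4)), -1)) = Mul(2, Pow(Add(-5, Add(-4, x)), -1)) = Mul(2, Pow(Add(-9, x), -1)))
Function('k')(u, N) = Add(2, Mul(-1, u, Add(u, Mul(2, Pow(Add(-9, u), -1))))) (Function('k')(u, N) = Add(2, Mul(-1, Mul(u, Add(Mul(2, Pow(Add(-9, u), -1)), u)))) = Add(2, Mul(-1, Mul(u, Add(u, Mul(2, Pow(Add(-9, u), -1)))))) = Add(2, Mul(-1, u, Add(u, Mul(2, Pow(Add(-9, u), -1))))))
Add(Function('k')(-197, -47), Mul(-1, 22209)) = Add(Mul(Pow(Add(-9, -197), -1), Add(-18, Mul(-1, Pow(-197, 3)), Mul(9, Pow(-197, 2)))), Mul(-1, 22209)) = Add(Mul(Pow(-206, -1), Add(-18, Mul(-1, -7645373), Mul(9, 38809))), -22209) = Add(Mul(Rational(-1, 206), Add(-18, 7645373, 349281)), -22209) = Add(Mul(Rational(-1, 206), 7994636), -22209) = Add(Rational(-3997318, 103), -22209) = Rational(-6284845, 103)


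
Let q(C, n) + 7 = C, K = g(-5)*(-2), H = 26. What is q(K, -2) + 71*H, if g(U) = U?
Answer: 1849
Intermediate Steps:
K = 10 (K = -5*(-2) = 10)
q(C, n) = -7 + C
q(K, -2) + 71*H = (-7 + 10) + 71*26 = 3 + 1846 = 1849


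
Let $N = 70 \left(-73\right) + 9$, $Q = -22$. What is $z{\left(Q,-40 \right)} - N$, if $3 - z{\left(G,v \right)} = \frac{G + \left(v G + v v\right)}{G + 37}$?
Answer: $\frac{74102}{15} \approx 4940.1$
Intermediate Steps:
$z{\left(G,v \right)} = 3 - \frac{G + v^{2} + G v}{37 + G}$ ($z{\left(G,v \right)} = 3 - \frac{G + \left(v G + v v\right)}{G + 37} = 3 - \frac{G + \left(G v + v^{2}\right)}{37 + G} = 3 - \frac{G + \left(v^{2} + G v\right)}{37 + G} = 3 - \frac{G + v^{2} + G v}{37 + G}$)
$N = -5101$ ($N = -5110 + 9 = -5101$)
$z{\left(Q,-40 \right)} - N = \frac{111 - \left(-40\right)^{2} + 2 \left(-22\right) - \left(-22\right) \left(-40\right)}{37 - 22} - -5101 = \frac{111 - 1600 - 44 - 880}{15} + 5101 = \frac{1}{15} \left(-2413\right) + 5101 = - \frac{2413}{15} + 5101 = \frac{74102}{15}$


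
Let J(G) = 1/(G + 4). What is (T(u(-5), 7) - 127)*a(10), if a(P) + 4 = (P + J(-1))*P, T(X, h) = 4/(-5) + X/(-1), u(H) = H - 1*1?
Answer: -60494/5 ≈ -12099.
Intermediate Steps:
u(H) = -1 + H (u(H) = H - 1 = -1 + H)
J(G) = 1/(4 + G)
T(X, h) = -4/5 - X (T(X, h) = 4*(-1/5) + X*(-1) = -4/5 - X)
a(P) = -4 + P*(1/3 + P) (a(P) = -4 + (P + 1/(4 - 1))*P = -4 + (P + 1/3)*P = -4 + (1/3 + P)*P = -4 + P*(1/3 + P))
(T(u(-5), 7) - 127)*a(10) = ((-4/5 - (-1 - 5)) - 127)*(-4 + 10**2 + (1/3)*10) = ((-4/5 - 1*(-6)) - 127)*(-4 + 100 + 10/3) = ((-4/5 + 6) - 127)*(298/3) = (26/5 - 127)*(298/3) = -609/5*298/3 = -60494/5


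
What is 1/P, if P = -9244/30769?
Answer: -30769/9244 ≈ -3.3285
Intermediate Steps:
P = -9244/30769 (P = -9244*1/30769 = -9244/30769 ≈ -0.30043)
1/P = 1/(-9244/30769) = -30769/9244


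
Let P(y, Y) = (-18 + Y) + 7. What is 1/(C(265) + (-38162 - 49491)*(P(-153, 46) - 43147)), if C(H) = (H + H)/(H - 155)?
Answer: 11/41567857549 ≈ 2.6463e-10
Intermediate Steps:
C(H) = 2*H/(-155 + H) (C(H) = (2*H)/(-155 + H) = 2*H/(-155 + H))
P(y, Y) = -11 + Y
1/(C(265) + (-38162 - 49491)*(P(-153, 46) - 43147)) = 1/(2*265/(-155 + 265) + (-38162 - 49491)*((-11 + 46) - 43147)) = 1/(2*265/110 - 87653*(35 - 43147)) = 1/(2*265*(1/110) - 87653*(-43112)) = 1/(53/11 + 3778896136) = 1/(41567857549/11) = 11/41567857549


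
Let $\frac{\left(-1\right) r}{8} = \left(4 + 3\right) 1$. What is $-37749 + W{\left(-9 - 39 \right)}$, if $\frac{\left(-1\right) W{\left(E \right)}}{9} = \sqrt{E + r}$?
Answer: $-37749 - 18 i \sqrt{26} \approx -37749.0 - 91.782 i$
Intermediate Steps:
$r = -56$ ($r = - 8 \left(4 + 3\right) 1 = - 8 \cdot 7 \cdot 1 = \left(-8\right) 7 = -56$)
$W{\left(E \right)} = - 9 \sqrt{-56 + E}$ ($W{\left(E \right)} = - 9 \sqrt{E - 56} = - 9 \sqrt{-56 + E}$)
$-37749 + W{\left(-9 - 39 \right)} = -37749 - 9 \sqrt{-56 - 48} = -37749 - 9 \sqrt{-104} = -37749 - 9 \cdot 2 i \sqrt{26} = -37749 - 18 i \sqrt{26}$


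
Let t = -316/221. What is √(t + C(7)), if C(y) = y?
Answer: √272051/221 ≈ 2.3601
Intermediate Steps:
t = -316/221 (t = -316*1/221 = -316/221 ≈ -1.4299)
√(t + C(7)) = √(-316/221 + 7) = √(1231/221) = √272051/221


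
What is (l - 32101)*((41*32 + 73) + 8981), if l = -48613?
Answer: -836681324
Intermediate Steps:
(l - 32101)*((41*32 + 73) + 8981) = (-48613 - 32101)*((41*32 + 73) + 8981) = -80714*((1312 + 73) + 8981) = -80714*(1385 + 8981) = -80714*10366 = -836681324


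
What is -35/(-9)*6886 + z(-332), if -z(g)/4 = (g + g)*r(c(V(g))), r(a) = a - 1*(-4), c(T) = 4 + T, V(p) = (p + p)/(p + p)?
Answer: 456146/9 ≈ 50683.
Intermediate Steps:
V(p) = 1 (V(p) = (2*p)/((2*p)) = (2*p)*(1/(2*p)) = 1)
r(a) = 4 + a (r(a) = a + 4 = 4 + a)
z(g) = -72*g (z(g) = -4*(g + g)*(4 + (4 + 1)) = -4*2*g*(4 + 5) = -4*2*g*9 = -72*g)
-35/(-9)*6886 + z(-332) = -35/(-9)*6886 - 72*(-332) = -35*(-1/9)*6886 + 23904 = (35/9)*6886 + 23904 = 241010/9 + 23904 = 456146/9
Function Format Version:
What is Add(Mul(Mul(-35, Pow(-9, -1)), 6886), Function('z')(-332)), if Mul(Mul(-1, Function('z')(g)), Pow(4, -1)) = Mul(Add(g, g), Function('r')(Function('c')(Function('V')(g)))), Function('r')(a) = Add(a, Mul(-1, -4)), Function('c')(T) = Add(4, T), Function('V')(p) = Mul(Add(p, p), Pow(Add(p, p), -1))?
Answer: Rational(456146, 9) ≈ 50683.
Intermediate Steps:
Function('V')(p) = 1 (Function('V')(p) = Mul(Mul(2, p), Pow(Mul(2, p), -1)) = Mul(Mul(2, p), Mul(Rational(1, 2), Pow(p, -1))) = 1)
Function('r')(a) = Add(4, a) (Function('r')(a) = Add(a, 4) = Add(4, a))
Function('z')(g) = Mul(-72, g) (Function('z')(g) = Mul(-4, Mul(Add(g, g), Add(4, Add(4, 1)))) = Mul(-4, Mul(Mul(2, g), Add(4, 5))) = Mul(-4, Mul(Mul(2, g), 9)) = Mul(-4, Mul(18, g)) = Mul(-72, g))
Add(Mul(Mul(-35, Pow(-9, -1)), 6886), Function('z')(-332)) = Add(Mul(Mul(-35, Pow(-9, -1)), 6886), Mul(-72, -332)) = Add(Mul(Mul(-35, Rational(-1, 9)), 6886), 23904) = Add(Mul(Rational(35, 9), 6886), 23904) = Add(Rational(241010, 9), 23904) = Rational(456146, 9)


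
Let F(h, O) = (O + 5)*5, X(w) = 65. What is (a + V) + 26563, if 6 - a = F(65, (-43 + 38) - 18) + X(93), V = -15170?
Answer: 11424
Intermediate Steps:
F(h, O) = 25 + 5*O (F(h, O) = (5 + O)*5 = 25 + 5*O)
a = 31 (a = 6 - ((25 + 5*((-43 + 38) - 18)) + 65) = 6 - ((25 + 5*(-5 - 18)) + 65) = 6 - ((25 + 5*(-23)) + 65) = 6 - ((25 - 115) + 65) = 6 - (-90 + 65) = 6 - 1*(-25) = 6 + 25 = 31)
(a + V) + 26563 = (31 - 15170) + 26563 = -15139 + 26563 = 11424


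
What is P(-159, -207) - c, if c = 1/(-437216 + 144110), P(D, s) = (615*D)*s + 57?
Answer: 5932920340513/293106 ≈ 2.0242e+7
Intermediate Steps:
P(D, s) = 57 + 615*D*s (P(D, s) = 615*D*s + 57 = 57 + 615*D*s)
c = -1/293106 (c = 1/(-293106) = -1/293106 ≈ -3.4117e-6)
P(-159, -207) - c = (57 + 615*(-159)*(-207)) - 1*(-1/293106) = (57 + 20241495) + 1/293106 = 20241552 + 1/293106 = 5932920340513/293106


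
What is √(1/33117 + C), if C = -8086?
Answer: I*√8868204748137/33117 ≈ 89.922*I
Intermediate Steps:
√(1/33117 + C) = √(1/33117 - 8086) = √(-267784061/33117) = I*√8868204748137/33117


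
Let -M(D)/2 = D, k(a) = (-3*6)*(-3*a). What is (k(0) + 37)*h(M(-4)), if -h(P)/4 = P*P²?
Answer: -75776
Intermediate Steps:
k(a) = 54*a (k(a) = -(-54)*a = 54*a)
M(D) = -2*D
h(P) = -4*P³ (h(P) = -4*P*P² = -4*P³)
(k(0) + 37)*h(M(-4)) = (54*0 + 37)*(-4*(-2*(-4))³) = (0 + 37)*(-4*8³) = 37*(-4*512) = 37*(-2048) = -75776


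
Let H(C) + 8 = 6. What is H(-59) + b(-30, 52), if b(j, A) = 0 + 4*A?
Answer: 206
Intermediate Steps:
H(C) = -2 (H(C) = -8 + 6 = -2)
b(j, A) = 4*A
H(-59) + b(-30, 52) = -2 + 4*52 = -2 + 208 = 206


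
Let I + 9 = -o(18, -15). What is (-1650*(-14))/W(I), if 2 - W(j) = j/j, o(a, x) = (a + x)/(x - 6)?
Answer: 23100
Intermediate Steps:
o(a, x) = (a + x)/(-6 + x)
I = -62/7 (I = -9 - (18 - 15)/(-6 - 15) = -9 - 3/(-21) = -9 - (-1)*3/21 = -9 - 1*(-⅐) = -9 + ⅐ = -62/7 ≈ -8.8571)
W(j) = 1 (W(j) = 2 - j/j = 2 - 1*1 = 2 - 1 = 1)
(-1650*(-14))/W(I) = -1650*(-14)/1 = 23100*1 = 23100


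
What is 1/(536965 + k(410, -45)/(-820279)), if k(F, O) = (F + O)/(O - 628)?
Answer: 552047767/296430329207520 ≈ 1.8623e-6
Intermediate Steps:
k(F, O) = (F + O)/(-628 + O)
1/(536965 + k(410, -45)/(-820279)) = 1/(536965 + ((410 - 45)/(-628 - 45))/(-820279)) = 1/(536965 + (365/(-673))*(-1/820279)) = 1/(536965 - 1/673*365*(-1/820279)) = 1/(536965 - 365/673*(-1/820279)) = 1/(536965 + 365/552047767) = 1/(296430329207520/552047767) = 552047767/296430329207520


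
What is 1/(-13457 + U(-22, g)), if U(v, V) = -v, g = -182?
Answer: -1/13435 ≈ -7.4432e-5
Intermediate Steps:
1/(-13457 + U(-22, g)) = 1/(-13457 - 1*(-22)) = 1/(-13457 + 22) = 1/(-13435) = -1/13435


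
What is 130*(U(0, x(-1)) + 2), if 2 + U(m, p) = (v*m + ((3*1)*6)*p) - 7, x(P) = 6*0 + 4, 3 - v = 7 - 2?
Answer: 8450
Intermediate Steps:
v = -2 (v = 3 - (7 - 2) = 3 - 1*5 = 3 - 5 = -2)
x(P) = 4 (x(P) = 0 + 4 = 4)
U(m, p) = -9 - 2*m + 18*p (U(m, p) = -2 + ((-2*m + ((3*1)*6)*p) - 7) = -2 + ((-2*m + (3*6)*p) - 7) = -2 + ((-2*m + 18*p) - 7) = -2 + (-7 - 2*m + 18*p) = -9 - 2*m + 18*p)
130*(U(0, x(-1)) + 2) = 130*((-9 - 2*0 + 18*4) + 2) = 130*((-9 + 0 + 72) + 2) = 130*(63 + 2) = 130*65 = 8450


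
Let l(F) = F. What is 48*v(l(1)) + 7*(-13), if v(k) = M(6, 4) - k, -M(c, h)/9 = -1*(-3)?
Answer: -1435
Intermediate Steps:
M(c, h) = -27 (M(c, h) = -(-9)*(-3) = -9*3 = -27)
v(k) = -27 - k
48*v(l(1)) + 7*(-13) = 48*(-27 - 1*1) + 7*(-13) = 48*(-27 - 1) - 91 = 48*(-28) - 91 = -1344 - 91 = -1435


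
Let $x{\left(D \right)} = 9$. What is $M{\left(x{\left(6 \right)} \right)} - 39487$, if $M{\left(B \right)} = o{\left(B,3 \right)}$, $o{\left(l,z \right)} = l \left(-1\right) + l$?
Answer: $-39487$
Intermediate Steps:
$o{\left(l,z \right)} = 0$ ($o{\left(l,z \right)} = - l + l = 0$)
$M{\left(B \right)} = 0$
$M{\left(x{\left(6 \right)} \right)} - 39487 = 0 - 39487 = -39487$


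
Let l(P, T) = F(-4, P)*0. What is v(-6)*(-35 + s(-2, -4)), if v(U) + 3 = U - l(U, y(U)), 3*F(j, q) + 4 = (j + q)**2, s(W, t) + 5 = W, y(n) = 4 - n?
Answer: 378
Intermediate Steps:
s(W, t) = -5 + W
F(j, q) = -4/3 + (j + q)**2/3
l(P, T) = 0 (l(P, T) = (-4/3 + (-4 + P)**2/3)*0 = 0)
v(U) = -3 + U (v(U) = -3 + (U - 1*0) = -3 + (U + 0) = -3 + U)
v(-6)*(-35 + s(-2, -4)) = (-3 - 6)*(-35 + (-5 - 2)) = -9*(-35 - 7) = -9*(-42) = 378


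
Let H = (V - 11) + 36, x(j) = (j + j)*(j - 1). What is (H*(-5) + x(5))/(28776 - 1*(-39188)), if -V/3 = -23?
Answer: -215/33982 ≈ -0.0063269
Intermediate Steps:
V = 69 (V = -3*(-23) = 69)
x(j) = 2*j*(-1 + j) (x(j) = (2*j)*(-1 + j) = 2*j*(-1 + j))
H = 94 (H = (69 - 11) + 36 = 58 + 36 = 94)
(H*(-5) + x(5))/(28776 - 1*(-39188)) = (94*(-5) + 2*5*(-1 + 5))/(28776 - 1*(-39188)) = (-470 + 2*5*4)/(28776 + 39188) = (-470 + 40)/67964 = -430*1/67964 = -215/33982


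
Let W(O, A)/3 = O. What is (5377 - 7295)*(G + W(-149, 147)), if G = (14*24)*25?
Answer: -15253854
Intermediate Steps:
G = 8400 (G = 336*25 = 8400)
W(O, A) = 3*O
(5377 - 7295)*(G + W(-149, 147)) = (5377 - 7295)*(8400 + 3*(-149)) = -1918*(8400 - 447) = -1918*7953 = -15253854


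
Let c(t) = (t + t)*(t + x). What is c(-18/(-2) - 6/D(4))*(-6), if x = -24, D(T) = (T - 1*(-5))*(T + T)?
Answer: 19367/12 ≈ 1613.9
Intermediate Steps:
D(T) = 2*T*(5 + T) (D(T) = (T + 5)*(2*T) = (5 + T)*(2*T) = 2*T*(5 + T))
c(t) = 2*t*(-24 + t) (c(t) = (t + t)*(t - 24) = (2*t)*(-24 + t) = 2*t*(-24 + t))
c(-18/(-2) - 6/D(4))*(-6) = (2*(-18/(-2) - 6*1/(8*(5 + 4)))*(-24 + (-18/(-2) - 6*1/(8*(5 + 4)))))*(-6) = (2*(-18*(-½) - 6/(2*4*9))*(-24 + (-18*(-½) - 6/(2*4*9))))*(-6) = (2*(9 - 6/72)*(-24 + (9 - 6/72)))*(-6) = (2*(9 - 6*1/72)*(-24 + (9 - 6*1/72)))*(-6) = (2*(9 - 1/12)*(-24 + (9 - 1/12)))*(-6) = (2*(107/12)*(-24 + 107/12))*(-6) = (2*(107/12)*(-181/12))*(-6) = -19367/72*(-6) = 19367/12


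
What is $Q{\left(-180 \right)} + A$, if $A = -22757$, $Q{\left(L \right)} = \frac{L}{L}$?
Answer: $-22756$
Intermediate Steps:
$Q{\left(L \right)} = 1$
$Q{\left(-180 \right)} + A = 1 - 22757 = -22756$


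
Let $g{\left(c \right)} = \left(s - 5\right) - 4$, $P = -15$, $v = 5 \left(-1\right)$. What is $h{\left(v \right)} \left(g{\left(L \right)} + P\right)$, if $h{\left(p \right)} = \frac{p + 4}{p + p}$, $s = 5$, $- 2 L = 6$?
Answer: $- \frac{19}{10} \approx -1.9$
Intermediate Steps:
$L = -3$ ($L = \left(- \frac{1}{2}\right) 6 = -3$)
$v = -5$
$h{\left(p \right)} = \frac{4 + p}{2 p}$
$g{\left(c \right)} = -4$ ($g{\left(c \right)} = \left(5 - 5\right) - 4 = 0 - 4 = -4$)
$h{\left(v \right)} \left(g{\left(L \right)} + P\right) = \frac{4 - 5}{2 \left(-5\right)} \left(-4 - 15\right) = \frac{1}{2} \left(- \frac{1}{5}\right) \left(-1\right) \left(-19\right) = \frac{1}{10} \left(-19\right) = - \frac{19}{10}$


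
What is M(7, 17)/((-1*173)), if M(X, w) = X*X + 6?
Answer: -55/173 ≈ -0.31792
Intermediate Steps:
M(X, w) = 6 + X**2 (M(X, w) = X**2 + 6 = 6 + X**2)
M(7, 17)/((-1*173)) = (6 + 7**2)/((-1*173)) = (6 + 49)/(-173) = 55*(-1/173) = -55/173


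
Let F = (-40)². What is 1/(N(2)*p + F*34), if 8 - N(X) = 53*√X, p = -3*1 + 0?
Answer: 27188/1478349407 - 159*√2/2956698814 ≈ 1.8315e-5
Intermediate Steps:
F = 1600
p = -3 (p = -3 + 0 = -3)
N(X) = 8 - 53*√X
1/(N(2)*p + F*34) = 1/((8 - 53*√2)*(-3) + 1600*34) = 1/((-24 + 159*√2) + 54400) = 1/(54376 + 159*√2)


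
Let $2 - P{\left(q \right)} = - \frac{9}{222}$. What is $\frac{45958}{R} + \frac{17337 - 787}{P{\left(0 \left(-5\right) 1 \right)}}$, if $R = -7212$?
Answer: $\frac{4412798371}{544506} \approx 8104.2$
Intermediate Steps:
$P{\left(q \right)} = \frac{151}{74}$ ($P{\left(q \right)} = 2 - - \frac{9}{222} = 2 - \left(-9\right) \frac{1}{222} = 2 - - \frac{3}{74} = 2 + \frac{3}{74} = \frac{151}{74}$)
$\frac{45958}{R} + \frac{17337 - 787}{P{\left(0 \left(-5\right) 1 \right)}} = \frac{45958}{-7212} + \frac{17337 - 787}{\frac{151}{74}} = 45958 \left(- \frac{1}{7212}\right) + 16550 \cdot \frac{74}{151} = - \frac{22979}{3606} + \frac{1224700}{151} = \frac{4412798371}{544506}$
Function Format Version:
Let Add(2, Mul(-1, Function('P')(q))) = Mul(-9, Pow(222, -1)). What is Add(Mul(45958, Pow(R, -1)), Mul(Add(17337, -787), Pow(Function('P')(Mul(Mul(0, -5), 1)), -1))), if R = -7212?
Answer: Rational(4412798371, 544506) ≈ 8104.2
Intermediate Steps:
Function('P')(q) = Rational(151, 74) (Function('P')(q) = Add(2, Mul(-1, Mul(-9, Pow(222, -1)))) = Add(2, Mul(-1, Mul(-9, Rational(1, 222)))) = Add(2, Mul(-1, Rational(-3, 74))) = Add(2, Rational(3, 74)) = Rational(151, 74))
Add(Mul(45958, Pow(R, -1)), Mul(Add(17337, -787), Pow(Function('P')(Mul(Mul(0, -5), 1)), -1))) = Add(Mul(45958, Pow(-7212, -1)), Mul(Add(17337, -787), Pow(Rational(151, 74), -1))) = Add(Mul(45958, Rational(-1, 7212)), Mul(16550, Rational(74, 151))) = Add(Rational(-22979, 3606), Rational(1224700, 151)) = Rational(4412798371, 544506)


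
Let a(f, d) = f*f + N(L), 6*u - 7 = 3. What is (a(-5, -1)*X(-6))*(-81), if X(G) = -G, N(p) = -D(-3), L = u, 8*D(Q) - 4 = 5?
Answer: -46413/4 ≈ -11603.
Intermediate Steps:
u = 5/3 (u = 7/6 + (1/6)*3 = 7/6 + 1/2 = 5/3 ≈ 1.6667)
D(Q) = 9/8 (D(Q) = 1/2 + (1/8)*5 = 1/2 + 5/8 = 9/8)
L = 5/3 ≈ 1.6667
N(p) = -9/8 (N(p) = -1*9/8 = -9/8)
a(f, d) = -9/8 + f**2 (a(f, d) = f*f - 9/8 = f**2 - 9/8 = -9/8 + f**2)
(a(-5, -1)*X(-6))*(-81) = ((-9/8 + (-5)**2)*(-1*(-6)))*(-81) = ((-9/8 + 25)*6)*(-81) = ((191/8)*6)*(-81) = (573/4)*(-81) = -46413/4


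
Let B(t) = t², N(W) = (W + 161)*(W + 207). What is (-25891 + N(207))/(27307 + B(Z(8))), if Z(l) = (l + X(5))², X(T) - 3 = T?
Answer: 126461/92843 ≈ 1.3621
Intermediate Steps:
X(T) = 3 + T
Z(l) = (8 + l)² (Z(l) = (l + (3 + 5))² = (l + 8)² = (8 + l)²)
N(W) = (161 + W)*(207 + W)
(-25891 + N(207))/(27307 + B(Z(8))) = (-25891 + (33327 + 207² + 368*207))/(27307 + ((8 + 8)²)²) = (-25891 + (33327 + 42849 + 76176))/(27307 + (16²)²) = (-25891 + 152352)/(27307 + 256²) = 126461/(27307 + 65536) = 126461/92843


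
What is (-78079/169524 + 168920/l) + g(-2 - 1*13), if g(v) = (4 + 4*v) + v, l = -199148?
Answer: -610292806241/8440091388 ≈ -72.309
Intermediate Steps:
g(v) = 4 + 5*v
(-78079/169524 + 168920/l) + g(-2 - 1*13) = (-78079/169524 + 168920/(-199148)) + (4 + 5*(-2 - 1*13)) = (-78079*1/169524 + 168920*(-1/199148)) + (4 + 5*(-2 - 13)) = (-78079/169524 - 42230/49787) + (4 + 5*(-15)) = -11046317693/8440091388 + (4 - 75) = -11046317693/8440091388 - 71 = -610292806241/8440091388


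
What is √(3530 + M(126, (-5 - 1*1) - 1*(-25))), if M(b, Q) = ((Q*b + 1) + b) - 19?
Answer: 4*√377 ≈ 77.666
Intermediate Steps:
M(b, Q) = -18 + b + Q*b (M(b, Q) = ((1 + Q*b) + b) - 19 = (1 + b + Q*b) - 19 = -18 + b + Q*b)
√(3530 + M(126, (-5 - 1*1) - 1*(-25))) = √(3530 + (-18 + 126 + ((-5 - 1*1) - 1*(-25))*126)) = √(3530 + (-18 + 126 + ((-5 - 1) + 25)*126)) = √(3530 + (-18 + 126 + (-6 + 25)*126)) = √(3530 + (-18 + 126 + 19*126)) = √(3530 + (-18 + 126 + 2394)) = √(3530 + 2502) = √6032 = 4*√377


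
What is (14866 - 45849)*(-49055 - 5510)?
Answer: 1690587395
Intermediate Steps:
(14866 - 45849)*(-49055 - 5510) = -30983*(-54565) = 1690587395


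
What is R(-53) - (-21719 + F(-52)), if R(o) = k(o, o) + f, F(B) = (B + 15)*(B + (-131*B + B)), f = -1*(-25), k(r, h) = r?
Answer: 269887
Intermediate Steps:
f = 25
F(B) = -129*B*(15 + B) (F(B) = (15 + B)*(B - 130*B) = (15 + B)*(-129*B) = -129*B*(15 + B))
R(o) = 25 + o (R(o) = o + 25 = 25 + o)
R(-53) - (-21719 + F(-52)) = (25 - 53) - (-21719 - 129*(-52)*(15 - 52)) = -28 - (-21719 - 129*(-52)*(-37)) = -28 - (-21719 - 248196) = -28 - 1*(-269915) = -28 + 269915 = 269887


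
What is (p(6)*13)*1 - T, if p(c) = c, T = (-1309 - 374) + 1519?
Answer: 242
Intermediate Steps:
T = -164 (T = -1683 + 1519 = -164)
(p(6)*13)*1 - T = (6*13)*1 - 1*(-164) = 78*1 + 164 = 78 + 164 = 242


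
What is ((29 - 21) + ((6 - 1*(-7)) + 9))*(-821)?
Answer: -24630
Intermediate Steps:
((29 - 21) + ((6 - 1*(-7)) + 9))*(-821) = (8 + ((6 + 7) + 9))*(-821) = (8 + (13 + 9))*(-821) = (8 + 22)*(-821) = 30*(-821) = -24630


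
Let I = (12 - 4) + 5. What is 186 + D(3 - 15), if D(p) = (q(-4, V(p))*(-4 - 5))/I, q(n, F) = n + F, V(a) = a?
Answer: 2562/13 ≈ 197.08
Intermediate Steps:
I = 13 (I = 8 + 5 = 13)
q(n, F) = F + n
D(p) = 36/13 - 9*p/13 (D(p) = ((p - 4)*(-4 - 5))/13 = ((-4 + p)*(-9))*(1/13) = (36 - 9*p)*(1/13) = 36/13 - 9*p/13)
186 + D(3 - 15) = 186 + (36/13 - 9*(3 - 15)/13) = 186 + (36/13 - 9/13*(-12)) = 186 + (36/13 + 108/13) = 186 + 144/13 = 2562/13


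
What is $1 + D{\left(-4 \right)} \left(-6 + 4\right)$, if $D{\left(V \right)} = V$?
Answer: $9$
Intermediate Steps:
$1 + D{\left(-4 \right)} \left(-6 + 4\right) = 1 - 4 \left(-6 + 4\right) = 1 - -8 = 1 + 8 = 9$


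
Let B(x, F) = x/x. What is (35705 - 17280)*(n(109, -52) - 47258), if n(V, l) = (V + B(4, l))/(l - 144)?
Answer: -85332421075/98 ≈ -8.7074e+8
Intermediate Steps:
B(x, F) = 1
n(V, l) = (1 + V)/(-144 + l) (n(V, l) = (V + 1)/(l - 144) = (1 + V)/(-144 + l))
(35705 - 17280)*(n(109, -52) - 47258) = (35705 - 17280)*((1 + 109)/(-144 - 52) - 47258) = 18425*(110/(-196) - 47258) = 18425*(-1/196*110 - 47258) = 18425*(-55/98 - 47258) = 18425*(-4631339/98) = -85332421075/98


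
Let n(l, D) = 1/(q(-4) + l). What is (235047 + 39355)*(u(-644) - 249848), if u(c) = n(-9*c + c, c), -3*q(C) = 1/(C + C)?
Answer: -8477225928913856/123649 ≈ -6.8559e+10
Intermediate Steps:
q(C) = -1/(6*C) (q(C) = -1/(3*(C + C)) = -1/(2*C)/3 = -1/(6*C))
n(l, D) = 1/(1/24 + l) (n(l, D) = 1/(-⅙/(-4) + l) = 1/(-⅙*(-¼) + l) = 1/(1/24 + l))
u(c) = 24/(1 - 192*c) (u(c) = 24/(1 + 24*(-9*c + c)) = 24/(1 + 24*(-8*c)) = 24/(1 - 192*c))
(235047 + 39355)*(u(-644) - 249848) = (235047 + 39355)*(-24/(-1 + 192*(-644)) - 249848) = 274402*(-24/(-1 - 123648) - 249848) = 274402*(-24/(-123649) - 249848) = 274402*(-24*(-1/123649) - 249848) = 274402*(24/123649 - 249848) = 274402*(-30893455328/123649) = -8477225928913856/123649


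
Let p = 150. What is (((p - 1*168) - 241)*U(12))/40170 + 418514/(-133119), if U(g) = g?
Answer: -2870906872/891231705 ≈ -3.2213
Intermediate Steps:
(((p - 1*168) - 241)*U(12))/40170 + 418514/(-133119) = (((150 - 1*168) - 241)*12)/40170 + 418514/(-133119) = (((150 - 168) - 241)*12)*(1/40170) + 418514*(-1/133119) = ((-18 - 241)*12)*(1/40170) - 418514/133119 = -259*12*(1/40170) - 418514/133119 = -3108*1/40170 - 418514/133119 = -518/6695 - 418514/133119 = -2870906872/891231705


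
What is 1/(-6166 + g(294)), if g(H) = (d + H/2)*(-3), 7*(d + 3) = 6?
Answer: -7/46204 ≈ -0.00015150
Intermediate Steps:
d = -15/7 (d = -3 + (⅐)*6 = -3 + 6/7 = -15/7 ≈ -2.1429)
g(H) = 45/7 - 3*H/2 (g(H) = (-15/7 + H/2)*(-3) = 45/7 - 3*H/2)
1/(-6166 + g(294)) = 1/(-6166 + (45/7 - 3/2*294)) = 1/(-6166 + (45/7 - 441)) = 1/(-6166 - 3042/7) = 1/(-46204/7) = -7/46204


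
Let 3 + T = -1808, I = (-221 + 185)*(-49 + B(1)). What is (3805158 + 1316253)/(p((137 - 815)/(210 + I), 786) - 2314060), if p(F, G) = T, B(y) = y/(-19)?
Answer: -1707137/771957 ≈ -2.2114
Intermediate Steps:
B(y) = -y/19 (B(y) = y*(-1/19) = -y/19)
I = 33552/19 (I = (-221 + 185)*(-49 - 1/19*1) = -36*(-49 - 1/19) = -36*(-932/19) = 33552/19 ≈ 1765.9)
T = -1811 (T = -3 - 1808 = -1811)
p(F, G) = -1811
(3805158 + 1316253)/(p((137 - 815)/(210 + I), 786) - 2314060) = (3805158 + 1316253)/(-1811 - 2314060) = 5121411/(-2315871) = 5121411*(-1/2315871) = -1707137/771957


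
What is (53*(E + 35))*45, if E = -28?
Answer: 16695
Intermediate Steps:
(53*(E + 35))*45 = (53*(-28 + 35))*45 = (53*7)*45 = 371*45 = 16695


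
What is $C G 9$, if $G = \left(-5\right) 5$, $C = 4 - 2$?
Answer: $-450$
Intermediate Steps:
$C = 2$ ($C = 4 - 2 = 2$)
$G = -25$
$C G 9 = 2 \left(-25\right) 9 = \left(-50\right) 9 = -450$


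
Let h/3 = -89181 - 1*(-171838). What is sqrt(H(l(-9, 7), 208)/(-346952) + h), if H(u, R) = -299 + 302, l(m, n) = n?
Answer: sqrt(7462420074833082)/173476 ≈ 497.97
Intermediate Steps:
H(u, R) = 3
h = 247971 (h = 3*(-89181 - 1*(-171838)) = 3*(-89181 + 171838) = 3*82657 = 247971)
sqrt(H(l(-9, 7), 208)/(-346952) + h) = sqrt(3/(-346952) + 247971) = sqrt(3*(-1/346952) + 247971) = sqrt(-3/346952 + 247971) = sqrt(86034034389/346952) = sqrt(7462420074833082)/173476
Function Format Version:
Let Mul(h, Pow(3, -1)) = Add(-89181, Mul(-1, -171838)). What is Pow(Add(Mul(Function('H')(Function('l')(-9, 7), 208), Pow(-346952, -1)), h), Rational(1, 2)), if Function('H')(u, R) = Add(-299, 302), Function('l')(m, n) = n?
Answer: Mul(Rational(1, 173476), Pow(7462420074833082, Rational(1, 2))) ≈ 497.97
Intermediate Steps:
Function('H')(u, R) = 3
h = 247971 (h = Mul(3, Add(-89181, Mul(-1, -171838))) = Mul(3, Add(-89181, 171838)) = Mul(3, 82657) = 247971)
Pow(Add(Mul(Function('H')(Function('l')(-9, 7), 208), Pow(-346952, -1)), h), Rational(1, 2)) = Pow(Add(Mul(3, Pow(-346952, -1)), 247971), Rational(1, 2)) = Pow(Add(Mul(3, Rational(-1, 346952)), 247971), Rational(1, 2)) = Pow(Add(Rational(-3, 346952), 247971), Rational(1, 2)) = Pow(Rational(86034034389, 346952), Rational(1, 2)) = Mul(Rational(1, 173476), Pow(7462420074833082, Rational(1, 2)))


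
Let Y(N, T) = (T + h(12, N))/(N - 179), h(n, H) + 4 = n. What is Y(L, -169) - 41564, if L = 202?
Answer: -41571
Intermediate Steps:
h(n, H) = -4 + n
Y(N, T) = (8 + T)/(-179 + N) (Y(N, T) = (T + (-4 + 12))/(N - 179) = (T + 8)/(-179 + N) = (8 + T)/(-179 + N))
Y(L, -169) - 41564 = (8 - 169)/(-179 + 202) - 41564 = -161/23 - 41564 = (1/23)*(-161) - 41564 = -7 - 41564 = -41571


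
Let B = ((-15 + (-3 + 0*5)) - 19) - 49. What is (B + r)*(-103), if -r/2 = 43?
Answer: 17716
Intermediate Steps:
r = -86 (r = -2*43 = -86)
B = -86 (B = ((-15 + (-3 + 0)) - 19) - 49 = ((-15 - 3) - 19) - 49 = (-18 - 19) - 49 = -37 - 49 = -86)
(B + r)*(-103) = (-86 - 86)*(-103) = -172*(-103) = 17716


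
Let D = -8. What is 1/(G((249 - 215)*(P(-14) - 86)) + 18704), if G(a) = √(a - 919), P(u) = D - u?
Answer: 18704/349843255 - I*√3639/349843255 ≈ 5.3464e-5 - 1.7243e-7*I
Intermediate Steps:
P(u) = -8 - u
G(a) = √(-919 + a)
1/(G((249 - 215)*(P(-14) - 86)) + 18704) = 1/(√(-919 + (249 - 215)*((-8 - 1*(-14)) - 86)) + 18704) = 1/(√(-919 + 34*((-8 + 14) - 86)) + 18704) = 1/(√(-919 + 34*(6 - 86)) + 18704) = 1/(√(-919 + 34*(-80)) + 18704) = 1/(√(-919 - 2720) + 18704) = 1/(√(-3639) + 18704) = 1/(I*√3639 + 18704) = 1/(18704 + I*√3639)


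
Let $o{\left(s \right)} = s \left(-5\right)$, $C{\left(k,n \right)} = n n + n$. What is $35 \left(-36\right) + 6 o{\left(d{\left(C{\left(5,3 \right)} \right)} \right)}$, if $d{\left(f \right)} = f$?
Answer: $-1620$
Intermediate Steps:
$C{\left(k,n \right)} = n + n^{2}$ ($C{\left(k,n \right)} = n^{2} + n = n + n^{2}$)
$o{\left(s \right)} = - 5 s$
$35 \left(-36\right) + 6 o{\left(d{\left(C{\left(5,3 \right)} \right)} \right)} = 35 \left(-36\right) + 6 \left(- 5 \cdot 3 \left(1 + 3\right)\right) = -1260 + 6 \left(- 5 \cdot 3 \cdot 4\right) = -1260 + 6 \left(\left(-5\right) 12\right) = -1260 + 6 \left(-60\right) = -1260 - 360 = -1620$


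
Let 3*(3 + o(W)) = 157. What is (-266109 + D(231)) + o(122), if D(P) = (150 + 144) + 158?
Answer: -796823/3 ≈ -2.6561e+5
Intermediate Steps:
o(W) = 148/3 (o(W) = -3 + (⅓)*157 = -3 + 157/3 = 148/3)
D(P) = 452 (D(P) = 294 + 158 = 452)
(-266109 + D(231)) + o(122) = (-266109 + 452) + 148/3 = -265657 + 148/3 = -796823/3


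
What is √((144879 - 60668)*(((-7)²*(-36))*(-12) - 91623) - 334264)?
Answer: I*√5933420269 ≈ 77029.0*I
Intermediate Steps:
√((144879 - 60668)*(((-7)²*(-36))*(-12) - 91623) - 334264) = √(84211*((49*(-36))*(-12) - 91623) - 334264) = √(84211*(-1764*(-12) - 91623) - 334264) = √(84211*(21168 - 91623) - 334264) = √(84211*(-70455) - 334264) = √(-5933086005 - 334264) = √(-5933420269) = I*√5933420269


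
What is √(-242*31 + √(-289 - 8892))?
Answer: √(-7502 + I*√9181) ≈ 0.5531 + 86.616*I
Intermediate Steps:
√(-242*31 + √(-289 - 8892)) = √(-7502 + √(-9181)) = √(-7502 + I*√9181)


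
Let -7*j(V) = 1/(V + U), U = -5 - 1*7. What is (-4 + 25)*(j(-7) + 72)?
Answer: 28731/19 ≈ 1512.2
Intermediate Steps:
U = -12 (U = -5 - 7 = -12)
j(V) = -1/(7*(-12 + V)) (j(V) = -1/(7*(V - 12)) = -1/(7*(-12 + V)))
(-4 + 25)*(j(-7) + 72) = (-4 + 25)*(-1/(-84 + 7*(-7)) + 72) = 21*(-1/(-84 - 49) + 72) = 21*(-1/(-133) + 72) = 21*(-1*(-1/133) + 72) = 21*(1/133 + 72) = 21*(9577/133) = 28731/19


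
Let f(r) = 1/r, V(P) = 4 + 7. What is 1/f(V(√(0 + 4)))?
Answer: 11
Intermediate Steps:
V(P) = 11
1/f(V(√(0 + 4))) = 1/(1/11) = 11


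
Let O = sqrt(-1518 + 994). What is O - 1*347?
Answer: -347 + 2*I*sqrt(131) ≈ -347.0 + 22.891*I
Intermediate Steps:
O = 2*I*sqrt(131) (O = sqrt(-524) = 2*I*sqrt(131) ≈ 22.891*I)
O - 1*347 = 2*I*sqrt(131) - 1*347 = 2*I*sqrt(131) - 347 = -347 + 2*I*sqrt(131)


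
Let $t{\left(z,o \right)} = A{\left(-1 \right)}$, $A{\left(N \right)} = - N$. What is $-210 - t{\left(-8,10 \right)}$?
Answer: $-211$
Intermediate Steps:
$t{\left(z,o \right)} = 1$ ($t{\left(z,o \right)} = \left(-1\right) \left(-1\right) = 1$)
$-210 - t{\left(-8,10 \right)} = -210 - 1 = -211$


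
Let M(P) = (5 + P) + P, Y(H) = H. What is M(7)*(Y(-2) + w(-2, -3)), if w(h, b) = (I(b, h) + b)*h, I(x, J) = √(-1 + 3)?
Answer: 76 - 38*√2 ≈ 22.260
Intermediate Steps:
I(x, J) = √2
w(h, b) = h*(b + √2) (w(h, b) = (√2 + b)*h = (b + √2)*h = h*(b + √2))
M(P) = 5 + 2*P
M(7)*(Y(-2) + w(-2, -3)) = (5 + 2*7)*(-2 - 2*(-3 + √2)) = (5 + 14)*(-2 + (6 - 2*√2)) = 19*(4 - 2*√2) = 76 - 38*√2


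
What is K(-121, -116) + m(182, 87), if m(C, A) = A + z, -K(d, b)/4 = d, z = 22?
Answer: 593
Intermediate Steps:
K(d, b) = -4*d
m(C, A) = 22 + A (m(C, A) = A + 22 = 22 + A)
K(-121, -116) + m(182, 87) = -4*(-121) + (22 + 87) = 484 + 109 = 593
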